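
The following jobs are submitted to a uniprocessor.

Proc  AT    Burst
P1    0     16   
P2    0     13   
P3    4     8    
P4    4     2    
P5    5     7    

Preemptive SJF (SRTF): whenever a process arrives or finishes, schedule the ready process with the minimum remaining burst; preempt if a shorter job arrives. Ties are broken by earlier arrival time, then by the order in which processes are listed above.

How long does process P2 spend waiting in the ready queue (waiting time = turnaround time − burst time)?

Gantt: | P2 0-4 | P4 4-6 | P5 6-13 | P3 13-21 | P2 21-30 | P1 30-46 |
Completion: P1=46  P2=30  P3=21  P4=6  P5=13
Waiting(P2) = turnaround − burst = 30 − 13 = 17

17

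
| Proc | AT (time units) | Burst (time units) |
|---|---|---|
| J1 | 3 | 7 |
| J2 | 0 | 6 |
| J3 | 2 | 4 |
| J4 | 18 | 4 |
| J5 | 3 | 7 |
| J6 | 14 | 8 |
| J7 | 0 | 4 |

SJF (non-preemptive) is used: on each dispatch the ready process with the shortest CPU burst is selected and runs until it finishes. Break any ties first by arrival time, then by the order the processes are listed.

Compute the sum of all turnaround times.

Gantt: | J7 0-4 | J3 4-8 | J2 8-14 | J1 14-21 | J4 21-25 | J5 25-32 | J6 32-40 |
Completion: J1=21  J2=14  J3=8  J4=25  J5=32  J6=40  J7=4
Turnaround (C−A): J1=18  J2=14  J3=6  J4=7  J5=29  J6=26  J7=4
Turnaround = completion − arrival: J1=18, J2=14, J3=6, J4=7, J5=29, J6=26, J7=4
Total turnaround = 18 + 14 + 6 + 7 + 29 + 26 + 4 = 104

104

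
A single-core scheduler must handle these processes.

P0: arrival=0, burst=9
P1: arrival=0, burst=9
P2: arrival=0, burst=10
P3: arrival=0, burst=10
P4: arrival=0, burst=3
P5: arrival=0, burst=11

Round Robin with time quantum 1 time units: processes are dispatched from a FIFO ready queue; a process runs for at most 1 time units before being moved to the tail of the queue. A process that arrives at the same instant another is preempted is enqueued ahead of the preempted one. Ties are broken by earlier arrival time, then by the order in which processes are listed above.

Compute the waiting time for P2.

39

Schedule: | P0 0-1 | P1 1-2 | P2 2-3 | P3 3-4 | P4 4-5 | P5 5-6 | P0 6-7 | P1 7-8 | P2 8-9 | P3 9-10 | P4 10-11 | P5 11-12 | P0 12-13 | P1 13-14 | P2 14-15 | P3 15-16 | P4 16-17 | P5 17-18 | P0 18-19 | P1 19-20 | P2 20-21 | P3 21-22 | P5 22-23 | P0 23-24 | P1 24-25 | P2 25-26 | P3 26-27 | P5 27-28 | P0 28-29 | P1 29-30 | P2 30-31 | P3 31-32 | P5 32-33 | P0 33-34 | P1 34-35 | P2 35-36 | P3 36-37 | P5 37-38 | P0 38-39 | P1 39-40 | P2 40-41 | P3 41-42 | P5 42-43 | P0 43-44 | P1 44-45 | P2 45-46 | P3 46-47 | P5 47-48 | P2 48-49 | P3 49-50 | P5 50-52 |
Completion: P0=44  P1=45  P2=49  P3=50  P4=17  P5=52
Turnaround (C−A): P0=44  P1=45  P2=49  P3=50  P4=17  P5=52
Waiting(P2) = turnaround − burst = 49 − 10 = 39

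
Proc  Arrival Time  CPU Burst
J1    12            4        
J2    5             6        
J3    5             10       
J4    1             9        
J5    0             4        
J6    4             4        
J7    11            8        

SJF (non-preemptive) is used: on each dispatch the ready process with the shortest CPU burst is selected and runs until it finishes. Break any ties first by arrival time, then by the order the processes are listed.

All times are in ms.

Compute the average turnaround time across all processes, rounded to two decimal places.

16.00

Schedule: | J5 0-4 | J6 4-8 | J2 8-14 | J1 14-18 | J7 18-26 | J4 26-35 | J3 35-45 |
Completion: J1=18  J2=14  J3=45  J4=35  J5=4  J6=8  J7=26
Turnaround (C−A): J1=6  J2=9  J3=40  J4=34  J5=4  J6=4  J7=15
Turnaround times: J1=6, J2=9, J3=40, J4=34, J5=4, J6=4, J7=15
Average turnaround = (6+9+40+34+4+4+15) / 7 = 112/7 = 16.00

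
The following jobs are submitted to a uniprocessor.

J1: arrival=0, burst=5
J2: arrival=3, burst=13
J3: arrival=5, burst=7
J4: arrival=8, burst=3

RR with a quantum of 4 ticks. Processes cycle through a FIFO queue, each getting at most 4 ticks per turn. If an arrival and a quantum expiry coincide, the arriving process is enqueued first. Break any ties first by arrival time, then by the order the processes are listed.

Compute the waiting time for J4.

Gantt: | J1 0-4 | J2 4-8 | J1 8-9 | J3 9-13 | J4 13-16 | J2 16-20 | J3 20-23 | J2 23-28 |
Completion: J1=9  J2=28  J3=23  J4=16
Waiting(J4) = turnaround − burst = 8 − 3 = 5

5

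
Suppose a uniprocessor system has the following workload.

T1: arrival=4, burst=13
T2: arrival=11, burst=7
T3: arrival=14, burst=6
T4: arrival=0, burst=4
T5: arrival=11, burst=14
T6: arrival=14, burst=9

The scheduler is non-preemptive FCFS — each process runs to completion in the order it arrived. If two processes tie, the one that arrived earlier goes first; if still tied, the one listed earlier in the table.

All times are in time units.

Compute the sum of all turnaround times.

126

Gantt: | T4 0-4 | T1 4-17 | T2 17-24 | T5 24-38 | T3 38-44 | T6 44-53 |
Completion: T1=17  T2=24  T3=44  T4=4  T5=38  T6=53
Turnaround = completion − arrival: T1=13, T2=13, T3=30, T4=4, T5=27, T6=39
Total turnaround = 13 + 13 + 30 + 4 + 27 + 39 = 126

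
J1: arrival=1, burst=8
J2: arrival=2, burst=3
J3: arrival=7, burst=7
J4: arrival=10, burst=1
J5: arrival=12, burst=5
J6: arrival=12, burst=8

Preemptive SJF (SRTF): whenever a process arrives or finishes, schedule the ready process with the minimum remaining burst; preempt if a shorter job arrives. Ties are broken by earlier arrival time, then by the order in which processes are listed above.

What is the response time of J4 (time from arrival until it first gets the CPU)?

0

Schedule: | idle 0-1 | J1 1-2 | J2 2-5 | J1 5-10 | J4 10-11 | J1 11-13 | J5 13-18 | J3 18-25 | J6 25-33 |
Completion: J1=13  J2=5  J3=25  J4=11  J5=18  J6=33
Response(J4) = first start − arrival = 10 − 10 = 0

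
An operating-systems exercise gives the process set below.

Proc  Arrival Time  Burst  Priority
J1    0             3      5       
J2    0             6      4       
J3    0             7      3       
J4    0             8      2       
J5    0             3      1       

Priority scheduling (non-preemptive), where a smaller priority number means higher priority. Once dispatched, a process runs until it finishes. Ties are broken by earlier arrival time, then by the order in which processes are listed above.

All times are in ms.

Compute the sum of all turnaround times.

Schedule: | J5 0-3 | J4 3-11 | J3 11-18 | J2 18-24 | J1 24-27 |
Completion: J1=27  J2=24  J3=18  J4=11  J5=3
Turnaround (C−A): J1=27  J2=24  J3=18  J4=11  J5=3
Turnaround = completion − arrival: J1=27, J2=24, J3=18, J4=11, J5=3
Total turnaround = 27 + 24 + 18 + 11 + 3 = 83

83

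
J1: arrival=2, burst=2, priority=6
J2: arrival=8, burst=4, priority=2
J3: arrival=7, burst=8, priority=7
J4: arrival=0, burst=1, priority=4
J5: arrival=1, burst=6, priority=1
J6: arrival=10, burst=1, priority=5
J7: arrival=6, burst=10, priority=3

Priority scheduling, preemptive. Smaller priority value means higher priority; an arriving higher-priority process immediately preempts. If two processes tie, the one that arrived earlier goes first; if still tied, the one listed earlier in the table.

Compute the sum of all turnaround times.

85

Gantt: | J4 0-1 | J5 1-7 | J7 7-8 | J2 8-12 | J7 12-21 | J6 21-22 | J1 22-24 | J3 24-32 |
Completion: J1=24  J2=12  J3=32  J4=1  J5=7  J6=22  J7=21
Turnaround (C−A): J1=22  J2=4  J3=25  J4=1  J5=6  J6=12  J7=15
Turnaround = completion − arrival: J1=22, J2=4, J3=25, J4=1, J5=6, J6=12, J7=15
Total turnaround = 22 + 4 + 25 + 1 + 6 + 12 + 15 = 85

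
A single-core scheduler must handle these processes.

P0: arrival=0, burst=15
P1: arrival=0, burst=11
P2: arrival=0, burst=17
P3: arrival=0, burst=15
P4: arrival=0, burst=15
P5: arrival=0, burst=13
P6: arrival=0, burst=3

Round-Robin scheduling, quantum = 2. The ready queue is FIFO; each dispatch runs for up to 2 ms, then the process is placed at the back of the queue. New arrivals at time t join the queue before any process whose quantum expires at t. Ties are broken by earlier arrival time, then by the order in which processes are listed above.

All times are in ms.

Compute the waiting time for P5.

70

Schedule: | P0 0-2 | P1 2-4 | P2 4-6 | P3 6-8 | P4 8-10 | P5 10-12 | P6 12-14 | P0 14-16 | P1 16-18 | P2 18-20 | P3 20-22 | P4 22-24 | P5 24-26 | P6 26-27 | P0 27-29 | P1 29-31 | P2 31-33 | P3 33-35 | P4 35-37 | P5 37-39 | P0 39-41 | P1 41-43 | P2 43-45 | P3 45-47 | P4 47-49 | P5 49-51 | P0 51-53 | P1 53-55 | P2 55-57 | P3 57-59 | P4 59-61 | P5 61-63 | P0 63-65 | P1 65-66 | P2 66-68 | P3 68-70 | P4 70-72 | P5 72-74 | P0 74-76 | P2 76-78 | P3 78-80 | P4 80-82 | P5 82-83 | P0 83-84 | P2 84-86 | P3 86-87 | P4 87-88 | P2 88-89 |
Completion: P0=84  P1=66  P2=89  P3=87  P4=88  P5=83  P6=27
Waiting(P5) = turnaround − burst = 83 − 13 = 70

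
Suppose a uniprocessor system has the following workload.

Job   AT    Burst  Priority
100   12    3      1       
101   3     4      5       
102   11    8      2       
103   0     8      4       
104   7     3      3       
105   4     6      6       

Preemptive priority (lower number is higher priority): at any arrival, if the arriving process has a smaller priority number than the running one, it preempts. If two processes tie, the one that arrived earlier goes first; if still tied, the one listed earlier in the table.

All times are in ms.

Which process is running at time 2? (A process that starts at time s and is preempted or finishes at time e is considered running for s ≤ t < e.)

Schedule: | 103 0-7 | 104 7-10 | 103 10-11 | 102 11-12 | 100 12-15 | 102 15-22 | 101 22-26 | 105 26-32 |
Completion: 100=15  101=26  102=22  103=11  104=10  105=32
Turnaround (C−A): 100=3  101=23  102=11  103=11  104=3  105=28

103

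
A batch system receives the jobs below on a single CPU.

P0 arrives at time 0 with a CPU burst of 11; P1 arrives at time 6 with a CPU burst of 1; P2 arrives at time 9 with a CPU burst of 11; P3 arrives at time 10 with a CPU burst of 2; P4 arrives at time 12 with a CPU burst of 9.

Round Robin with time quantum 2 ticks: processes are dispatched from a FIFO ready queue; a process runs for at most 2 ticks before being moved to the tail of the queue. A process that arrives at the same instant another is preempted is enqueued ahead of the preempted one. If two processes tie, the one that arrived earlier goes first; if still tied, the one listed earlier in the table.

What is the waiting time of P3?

3

Timeline: | P0 0-6 | P1 6-7 | P0 7-9 | P2 9-11 | P0 11-13 | P3 13-15 | P2 15-17 | P4 17-19 | P0 19-20 | P2 20-22 | P4 22-24 | P2 24-26 | P4 26-28 | P2 28-30 | P4 30-32 | P2 32-33 | P4 33-34 |
Completion: P0=20  P1=7  P2=33  P3=15  P4=34
Turnaround (C−A): P0=20  P1=1  P2=24  P3=5  P4=22
Waiting(P3) = turnaround − burst = 5 − 2 = 3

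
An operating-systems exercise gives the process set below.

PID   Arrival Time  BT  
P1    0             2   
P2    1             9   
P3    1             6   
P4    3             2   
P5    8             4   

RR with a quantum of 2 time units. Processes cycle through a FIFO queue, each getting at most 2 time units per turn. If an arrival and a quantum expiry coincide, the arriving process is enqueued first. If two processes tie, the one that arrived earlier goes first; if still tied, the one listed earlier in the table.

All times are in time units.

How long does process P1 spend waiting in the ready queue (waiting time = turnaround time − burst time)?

Gantt: | P1 0-2 | P2 2-4 | P3 4-6 | P4 6-8 | P2 8-10 | P3 10-12 | P5 12-14 | P2 14-16 | P3 16-18 | P5 18-20 | P2 20-23 |
Completion: P1=2  P2=23  P3=18  P4=8  P5=20
Turnaround (C−A): P1=2  P2=22  P3=17  P4=5  P5=12
Waiting(P1) = turnaround − burst = 2 − 2 = 0

0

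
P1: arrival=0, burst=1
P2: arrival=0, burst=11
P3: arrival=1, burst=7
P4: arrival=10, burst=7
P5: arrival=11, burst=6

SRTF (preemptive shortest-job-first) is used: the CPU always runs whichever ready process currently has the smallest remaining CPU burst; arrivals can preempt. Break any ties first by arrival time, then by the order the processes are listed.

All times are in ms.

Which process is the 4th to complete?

Schedule: | P1 0-1 | P3 1-8 | P2 8-10 | P4 10-17 | P5 17-23 | P2 23-32 |
Completion: P1=1  P2=32  P3=8  P4=17  P5=23
Finish order: P1 → P3 → P4 → P5 → P2

P5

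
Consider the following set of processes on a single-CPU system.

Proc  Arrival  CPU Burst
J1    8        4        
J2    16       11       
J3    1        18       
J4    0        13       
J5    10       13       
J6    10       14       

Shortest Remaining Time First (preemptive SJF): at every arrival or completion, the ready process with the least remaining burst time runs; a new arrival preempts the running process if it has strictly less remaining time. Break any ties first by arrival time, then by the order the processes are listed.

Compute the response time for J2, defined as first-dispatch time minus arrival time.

1

Timeline: | J4 0-8 | J1 8-12 | J4 12-17 | J2 17-28 | J5 28-41 | J6 41-55 | J3 55-73 |
Completion: J1=12  J2=28  J3=73  J4=17  J5=41  J6=55
Response(J2) = first start − arrival = 17 − 16 = 1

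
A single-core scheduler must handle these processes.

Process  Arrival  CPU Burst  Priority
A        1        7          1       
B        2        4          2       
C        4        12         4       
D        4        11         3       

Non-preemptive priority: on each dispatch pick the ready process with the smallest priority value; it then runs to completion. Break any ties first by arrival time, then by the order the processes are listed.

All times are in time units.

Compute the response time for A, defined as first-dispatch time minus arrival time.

0

Gantt: | idle 0-1 | A 1-8 | B 8-12 | D 12-23 | C 23-35 |
Completion: A=8  B=12  C=35  D=23
Turnaround (C−A): A=7  B=10  C=31  D=19
Response(A) = first start − arrival = 1 − 1 = 0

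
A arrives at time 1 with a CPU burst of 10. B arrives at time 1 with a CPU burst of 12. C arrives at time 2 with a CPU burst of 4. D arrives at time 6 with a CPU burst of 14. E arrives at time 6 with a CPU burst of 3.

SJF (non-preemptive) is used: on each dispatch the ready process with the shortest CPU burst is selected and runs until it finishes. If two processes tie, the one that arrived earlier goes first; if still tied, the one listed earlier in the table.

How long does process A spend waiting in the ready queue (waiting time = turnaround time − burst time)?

Timeline: | idle 0-1 | A 1-11 | E 11-14 | C 14-18 | B 18-30 | D 30-44 |
Completion: A=11  B=30  C=18  D=44  E=14
Turnaround (C−A): A=10  B=29  C=16  D=38  E=8
Waiting(A) = turnaround − burst = 10 − 10 = 0

0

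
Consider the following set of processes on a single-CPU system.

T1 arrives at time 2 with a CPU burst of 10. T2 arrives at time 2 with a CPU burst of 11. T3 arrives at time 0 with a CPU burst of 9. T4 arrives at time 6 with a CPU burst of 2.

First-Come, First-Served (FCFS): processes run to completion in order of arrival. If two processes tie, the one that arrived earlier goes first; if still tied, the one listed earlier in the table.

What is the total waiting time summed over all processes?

48

Gantt: | T3 0-9 | T1 9-19 | T2 19-30 | T4 30-32 |
Completion: T1=19  T2=30  T3=9  T4=32
Turnaround (C−A): T1=17  T2=28  T3=9  T4=26
Waiting = turnaround − burst: T1=7, T2=17, T3=0, T4=24
Total waiting = 7 + 17 + 0 + 24 = 48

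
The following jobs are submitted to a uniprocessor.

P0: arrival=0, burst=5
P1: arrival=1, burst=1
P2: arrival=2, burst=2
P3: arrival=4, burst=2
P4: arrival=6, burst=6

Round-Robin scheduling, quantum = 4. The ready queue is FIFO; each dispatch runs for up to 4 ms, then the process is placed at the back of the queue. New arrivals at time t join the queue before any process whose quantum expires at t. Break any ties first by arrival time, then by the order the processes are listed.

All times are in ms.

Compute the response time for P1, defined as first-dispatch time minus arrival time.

3

Schedule: | P0 0-4 | P1 4-5 | P2 5-7 | P3 7-9 | P0 9-10 | P4 10-16 |
Completion: P0=10  P1=5  P2=7  P3=9  P4=16
Response(P1) = first start − arrival = 4 − 1 = 3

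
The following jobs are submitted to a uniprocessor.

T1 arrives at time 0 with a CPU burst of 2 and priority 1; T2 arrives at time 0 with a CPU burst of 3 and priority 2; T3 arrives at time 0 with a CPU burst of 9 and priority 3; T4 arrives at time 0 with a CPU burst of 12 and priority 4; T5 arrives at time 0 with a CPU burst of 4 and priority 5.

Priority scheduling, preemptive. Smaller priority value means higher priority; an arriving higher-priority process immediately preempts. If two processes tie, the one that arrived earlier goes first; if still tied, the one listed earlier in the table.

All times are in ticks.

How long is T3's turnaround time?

Schedule: | T1 0-2 | T2 2-5 | T3 5-14 | T4 14-26 | T5 26-30 |
Completion: T1=2  T2=5  T3=14  T4=26  T5=30
Turnaround(T3) = completion − arrival = 14 − 0 = 14

14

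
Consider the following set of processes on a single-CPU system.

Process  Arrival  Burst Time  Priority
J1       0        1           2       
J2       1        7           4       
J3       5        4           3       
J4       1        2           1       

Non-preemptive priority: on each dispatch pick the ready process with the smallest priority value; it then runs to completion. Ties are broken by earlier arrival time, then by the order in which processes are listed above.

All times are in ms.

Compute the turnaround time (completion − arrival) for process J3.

Timeline: | J1 0-1 | J4 1-3 | J2 3-10 | J3 10-14 |
Completion: J1=1  J2=10  J3=14  J4=3
Turnaround (C−A): J1=1  J2=9  J3=9  J4=2
Turnaround(J3) = completion − arrival = 14 − 5 = 9

9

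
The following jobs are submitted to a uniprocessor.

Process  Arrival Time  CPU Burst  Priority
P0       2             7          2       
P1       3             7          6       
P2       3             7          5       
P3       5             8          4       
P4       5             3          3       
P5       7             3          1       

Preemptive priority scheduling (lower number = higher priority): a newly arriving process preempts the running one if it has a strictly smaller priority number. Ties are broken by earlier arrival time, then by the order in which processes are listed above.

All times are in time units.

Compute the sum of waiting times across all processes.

67

Timeline: | idle 0-2 | P0 2-7 | P5 7-10 | P0 10-12 | P4 12-15 | P3 15-23 | P2 23-30 | P1 30-37 |
Completion: P0=12  P1=37  P2=30  P3=23  P4=15  P5=10
Waiting = turnaround − burst: P0=3, P1=27, P2=20, P3=10, P4=7, P5=0
Total waiting = 3 + 27 + 20 + 10 + 7 + 0 = 67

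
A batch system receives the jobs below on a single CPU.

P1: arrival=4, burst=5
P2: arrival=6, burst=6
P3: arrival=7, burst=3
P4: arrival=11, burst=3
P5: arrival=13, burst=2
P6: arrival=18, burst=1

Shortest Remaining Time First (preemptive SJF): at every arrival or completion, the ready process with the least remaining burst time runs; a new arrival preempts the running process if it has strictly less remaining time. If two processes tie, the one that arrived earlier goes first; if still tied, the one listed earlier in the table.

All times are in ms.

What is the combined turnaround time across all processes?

Gantt: | idle 0-4 | P1 4-9 | P3 9-12 | P4 12-15 | P5 15-17 | P2 17-18 | P6 18-19 | P2 19-24 |
Completion: P1=9  P2=24  P3=12  P4=15  P5=17  P6=19
Turnaround (C−A): P1=5  P2=18  P3=5  P4=4  P5=4  P6=1
Turnaround = completion − arrival: P1=5, P2=18, P3=5, P4=4, P5=4, P6=1
Total turnaround = 5 + 18 + 5 + 4 + 4 + 1 = 37

37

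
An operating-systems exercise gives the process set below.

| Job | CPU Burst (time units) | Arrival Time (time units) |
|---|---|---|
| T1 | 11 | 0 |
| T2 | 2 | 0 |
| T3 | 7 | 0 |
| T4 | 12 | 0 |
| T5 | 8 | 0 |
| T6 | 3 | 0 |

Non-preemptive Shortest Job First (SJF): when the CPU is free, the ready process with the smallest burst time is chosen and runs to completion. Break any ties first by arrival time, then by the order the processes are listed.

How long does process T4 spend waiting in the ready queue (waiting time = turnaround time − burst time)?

Timeline: | T2 0-2 | T6 2-5 | T3 5-12 | T5 12-20 | T1 20-31 | T4 31-43 |
Completion: T1=31  T2=2  T3=12  T4=43  T5=20  T6=5
Turnaround (C−A): T1=31  T2=2  T3=12  T4=43  T5=20  T6=5
Waiting(T4) = turnaround − burst = 43 − 12 = 31

31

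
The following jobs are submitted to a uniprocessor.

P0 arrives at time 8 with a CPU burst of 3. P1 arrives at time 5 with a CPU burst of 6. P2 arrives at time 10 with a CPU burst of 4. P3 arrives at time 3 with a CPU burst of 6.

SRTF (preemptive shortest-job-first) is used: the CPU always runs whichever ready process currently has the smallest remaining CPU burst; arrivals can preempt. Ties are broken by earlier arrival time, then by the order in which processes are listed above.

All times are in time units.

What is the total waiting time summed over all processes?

14

Gantt: | idle 0-3 | P3 3-9 | P0 9-12 | P2 12-16 | P1 16-22 |
Completion: P0=12  P1=22  P2=16  P3=9
Turnaround (C−A): P0=4  P1=17  P2=6  P3=6
Waiting = turnaround − burst: P0=1, P1=11, P2=2, P3=0
Total waiting = 1 + 11 + 2 + 0 = 14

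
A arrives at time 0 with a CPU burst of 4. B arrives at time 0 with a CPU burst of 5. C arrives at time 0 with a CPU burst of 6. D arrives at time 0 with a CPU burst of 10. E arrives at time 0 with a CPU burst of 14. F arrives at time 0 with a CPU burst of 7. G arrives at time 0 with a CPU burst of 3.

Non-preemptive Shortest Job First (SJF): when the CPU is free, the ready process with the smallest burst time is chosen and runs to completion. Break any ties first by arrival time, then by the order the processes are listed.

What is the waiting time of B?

Schedule: | G 0-3 | A 3-7 | B 7-12 | C 12-18 | F 18-25 | D 25-35 | E 35-49 |
Completion: A=7  B=12  C=18  D=35  E=49  F=25  G=3
Turnaround (C−A): A=7  B=12  C=18  D=35  E=49  F=25  G=3
Waiting(B) = turnaround − burst = 12 − 5 = 7

7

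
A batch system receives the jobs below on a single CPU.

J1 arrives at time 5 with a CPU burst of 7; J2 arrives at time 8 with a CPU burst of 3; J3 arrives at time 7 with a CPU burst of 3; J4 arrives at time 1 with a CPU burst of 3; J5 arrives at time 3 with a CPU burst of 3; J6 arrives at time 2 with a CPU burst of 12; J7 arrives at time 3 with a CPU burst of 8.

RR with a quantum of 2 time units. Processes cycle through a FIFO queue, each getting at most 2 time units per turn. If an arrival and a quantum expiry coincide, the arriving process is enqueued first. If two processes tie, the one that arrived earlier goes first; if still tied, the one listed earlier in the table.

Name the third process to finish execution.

Schedule: | idle 0-1 | J4 1-3 | J6 3-5 | J5 5-7 | J7 7-9 | J4 9-10 | J1 10-12 | J6 12-14 | J3 14-16 | J5 16-17 | J2 17-19 | J7 19-21 | J1 21-23 | J6 23-25 | J3 25-26 | J2 26-27 | J7 27-29 | J1 29-31 | J6 31-33 | J7 33-35 | J1 35-36 | J6 36-40 |
Completion: J1=36  J2=27  J3=26  J4=10  J5=17  J6=40  J7=35
Turnaround (C−A): J1=31  J2=19  J3=19  J4=9  J5=14  J6=38  J7=32
Finish order: J4 → J5 → J3 → J2 → J7 → J1 → J6

J3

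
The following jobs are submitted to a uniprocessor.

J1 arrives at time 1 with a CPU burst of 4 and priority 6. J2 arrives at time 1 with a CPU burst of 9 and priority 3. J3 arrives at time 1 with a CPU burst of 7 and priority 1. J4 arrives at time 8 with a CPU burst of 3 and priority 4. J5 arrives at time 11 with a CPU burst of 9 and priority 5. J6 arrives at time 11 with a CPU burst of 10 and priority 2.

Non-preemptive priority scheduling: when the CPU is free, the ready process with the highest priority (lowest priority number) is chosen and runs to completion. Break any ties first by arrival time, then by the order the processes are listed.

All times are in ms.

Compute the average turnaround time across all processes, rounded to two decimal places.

Gantt: | idle 0-1 | J3 1-8 | J2 8-17 | J6 17-27 | J4 27-30 | J5 30-39 | J1 39-43 |
Completion: J1=43  J2=17  J3=8  J4=30  J5=39  J6=27
Turnaround (C−A): J1=42  J2=16  J3=7  J4=22  J5=28  J6=16
Turnaround times: J1=42, J2=16, J3=7, J4=22, J5=28, J6=16
Average turnaround = (42+16+7+22+28+16) / 6 = 131/6 = 21.83

21.83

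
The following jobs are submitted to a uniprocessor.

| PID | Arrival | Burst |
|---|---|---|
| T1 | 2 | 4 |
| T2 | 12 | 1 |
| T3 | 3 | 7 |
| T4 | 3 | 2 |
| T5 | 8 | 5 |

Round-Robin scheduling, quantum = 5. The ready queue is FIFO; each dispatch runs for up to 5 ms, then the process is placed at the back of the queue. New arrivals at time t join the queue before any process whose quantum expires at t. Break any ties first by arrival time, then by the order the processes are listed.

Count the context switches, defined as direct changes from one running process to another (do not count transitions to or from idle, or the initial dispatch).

5

Gantt: | idle 0-2 | T1 2-6 | T3 6-11 | T4 11-13 | T5 13-18 | T3 18-20 | T2 20-21 |
Completion: T1=6  T2=21  T3=20  T4=13  T5=18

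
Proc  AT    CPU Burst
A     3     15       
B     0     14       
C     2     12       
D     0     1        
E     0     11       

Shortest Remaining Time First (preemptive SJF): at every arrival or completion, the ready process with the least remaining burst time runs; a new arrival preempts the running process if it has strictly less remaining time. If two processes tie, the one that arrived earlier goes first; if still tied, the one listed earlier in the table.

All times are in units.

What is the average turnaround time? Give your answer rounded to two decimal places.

24.60

Schedule: | D 0-1 | E 1-12 | C 12-24 | B 24-38 | A 38-53 |
Completion: A=53  B=38  C=24  D=1  E=12
Turnaround (C−A): A=50  B=38  C=22  D=1  E=12
Turnaround times: A=50, B=38, C=22, D=1, E=12
Average turnaround = (50+38+22+1+12) / 5 = 123/5 = 24.60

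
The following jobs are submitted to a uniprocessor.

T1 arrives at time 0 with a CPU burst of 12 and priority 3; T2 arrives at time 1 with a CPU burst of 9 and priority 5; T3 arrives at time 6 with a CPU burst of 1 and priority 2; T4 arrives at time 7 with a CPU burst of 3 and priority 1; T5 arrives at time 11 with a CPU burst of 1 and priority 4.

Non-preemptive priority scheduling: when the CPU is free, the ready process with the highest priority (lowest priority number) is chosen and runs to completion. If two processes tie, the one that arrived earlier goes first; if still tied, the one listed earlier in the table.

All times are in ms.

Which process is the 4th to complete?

Schedule: | T1 0-12 | T4 12-15 | T3 15-16 | T5 16-17 | T2 17-26 |
Completion: T1=12  T2=26  T3=16  T4=15  T5=17
Finish order: T1 → T4 → T3 → T5 → T2

T5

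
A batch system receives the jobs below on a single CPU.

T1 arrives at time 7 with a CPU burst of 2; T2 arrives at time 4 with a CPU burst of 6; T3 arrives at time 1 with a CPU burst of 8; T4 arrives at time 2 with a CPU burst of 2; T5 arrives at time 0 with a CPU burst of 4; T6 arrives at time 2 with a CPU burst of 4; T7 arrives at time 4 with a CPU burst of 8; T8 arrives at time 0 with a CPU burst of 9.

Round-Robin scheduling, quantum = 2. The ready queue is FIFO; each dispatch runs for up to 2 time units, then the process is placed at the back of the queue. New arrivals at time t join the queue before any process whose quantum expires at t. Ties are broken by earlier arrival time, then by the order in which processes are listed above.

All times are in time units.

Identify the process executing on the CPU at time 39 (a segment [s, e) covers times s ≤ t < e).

T3

Timeline: | T5 0-2 | T8 2-4 | T3 4-6 | T4 6-8 | T6 8-10 | T5 10-12 | T2 12-14 | T7 14-16 | T8 16-18 | T3 18-20 | T1 20-22 | T6 22-24 | T2 24-26 | T7 26-28 | T8 28-30 | T3 30-32 | T2 32-34 | T7 34-36 | T8 36-38 | T3 38-40 | T7 40-42 | T8 42-43 |
Completion: T1=22  T2=34  T3=40  T4=8  T5=12  T6=24  T7=42  T8=43
Turnaround (C−A): T1=15  T2=30  T3=39  T4=6  T5=12  T6=22  T7=38  T8=43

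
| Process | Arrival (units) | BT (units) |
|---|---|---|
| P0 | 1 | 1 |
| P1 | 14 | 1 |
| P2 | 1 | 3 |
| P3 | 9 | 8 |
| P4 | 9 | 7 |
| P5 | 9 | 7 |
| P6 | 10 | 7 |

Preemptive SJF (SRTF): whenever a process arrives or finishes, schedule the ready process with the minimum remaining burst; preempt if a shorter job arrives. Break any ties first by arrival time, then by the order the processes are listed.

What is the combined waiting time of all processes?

46

Timeline: | idle 0-1 | P0 1-2 | P2 2-5 | idle 5-9 | P4 9-14 | P1 14-15 | P4 15-17 | P5 17-24 | P6 24-31 | P3 31-39 |
Completion: P0=2  P1=15  P2=5  P3=39  P4=17  P5=24  P6=31
Turnaround (C−A): P0=1  P1=1  P2=4  P3=30  P4=8  P5=15  P6=21
Waiting = turnaround − burst: P0=0, P1=0, P2=1, P3=22, P4=1, P5=8, P6=14
Total waiting = 0 + 0 + 1 + 22 + 1 + 8 + 14 = 46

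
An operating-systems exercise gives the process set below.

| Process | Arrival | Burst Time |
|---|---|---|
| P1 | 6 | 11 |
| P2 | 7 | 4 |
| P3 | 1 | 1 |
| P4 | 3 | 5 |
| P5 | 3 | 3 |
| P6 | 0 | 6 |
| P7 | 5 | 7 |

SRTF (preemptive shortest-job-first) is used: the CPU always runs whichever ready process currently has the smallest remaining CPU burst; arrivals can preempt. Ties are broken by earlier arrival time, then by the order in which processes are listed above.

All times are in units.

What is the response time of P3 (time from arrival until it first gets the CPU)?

0

Gantt: | P6 0-1 | P3 1-2 | P6 2-3 | P5 3-6 | P6 6-10 | P2 10-14 | P4 14-19 | P7 19-26 | P1 26-37 |
Completion: P1=37  P2=14  P3=2  P4=19  P5=6  P6=10  P7=26
Turnaround (C−A): P1=31  P2=7  P3=1  P4=16  P5=3  P6=10  P7=21
Response(P3) = first start − arrival = 1 − 1 = 0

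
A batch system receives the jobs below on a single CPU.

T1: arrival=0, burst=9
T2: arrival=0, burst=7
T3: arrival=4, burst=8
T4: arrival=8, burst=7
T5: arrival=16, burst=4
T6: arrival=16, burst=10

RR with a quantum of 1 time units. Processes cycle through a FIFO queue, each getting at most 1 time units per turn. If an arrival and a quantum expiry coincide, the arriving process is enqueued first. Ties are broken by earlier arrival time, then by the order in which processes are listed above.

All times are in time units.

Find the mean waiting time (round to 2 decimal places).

Schedule: | T1 0-1 | T2 1-2 | T1 2-3 | T2 3-4 | T1 4-5 | T3 5-6 | T2 6-7 | T1 7-8 | T3 8-9 | T2 9-10 | T4 10-11 | T1 11-12 | T3 12-13 | T2 13-14 | T4 14-15 | T1 15-16 | T3 16-17 | T2 17-18 | T4 18-19 | T5 19-20 | T6 20-21 | T1 21-22 | T3 22-23 | T2 23-24 | T4 24-25 | T5 25-26 | T6 26-27 | T1 27-28 | T3 28-29 | T4 29-30 | T5 30-31 | T6 31-32 | T1 32-33 | T3 33-34 | T4 34-35 | T5 35-36 | T6 36-37 | T3 37-38 | T4 38-39 | T6 39-45 |
Completion: T1=33  T2=24  T3=38  T4=39  T5=36  T6=45
Waiting times: T1=24, T2=17, T3=26, T4=24, T5=16, T6=19
Average waiting = (24+17+26+24+16+19) / 6 = 126/6 = 21.00

21.00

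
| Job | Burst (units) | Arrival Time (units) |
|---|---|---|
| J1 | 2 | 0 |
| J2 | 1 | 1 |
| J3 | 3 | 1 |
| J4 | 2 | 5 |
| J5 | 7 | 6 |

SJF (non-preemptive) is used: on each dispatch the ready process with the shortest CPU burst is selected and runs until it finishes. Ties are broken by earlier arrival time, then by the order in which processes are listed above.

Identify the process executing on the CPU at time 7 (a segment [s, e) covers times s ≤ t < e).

Timeline: | J1 0-2 | J2 2-3 | J3 3-6 | J4 6-8 | J5 8-15 |
Completion: J1=2  J2=3  J3=6  J4=8  J5=15

J4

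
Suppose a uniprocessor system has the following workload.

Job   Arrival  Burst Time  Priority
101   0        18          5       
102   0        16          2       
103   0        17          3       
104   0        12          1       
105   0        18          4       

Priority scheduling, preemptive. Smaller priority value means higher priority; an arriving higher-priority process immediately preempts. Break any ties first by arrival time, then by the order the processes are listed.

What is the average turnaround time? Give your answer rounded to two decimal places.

45.80

Gantt: | 104 0-12 | 102 12-28 | 103 28-45 | 105 45-63 | 101 63-81 |
Completion: 101=81  102=28  103=45  104=12  105=63
Turnaround (C−A): 101=81  102=28  103=45  104=12  105=63
Turnaround times: 101=81, 102=28, 103=45, 104=12, 105=63
Average turnaround = (81+28+45+12+63) / 5 = 229/5 = 45.80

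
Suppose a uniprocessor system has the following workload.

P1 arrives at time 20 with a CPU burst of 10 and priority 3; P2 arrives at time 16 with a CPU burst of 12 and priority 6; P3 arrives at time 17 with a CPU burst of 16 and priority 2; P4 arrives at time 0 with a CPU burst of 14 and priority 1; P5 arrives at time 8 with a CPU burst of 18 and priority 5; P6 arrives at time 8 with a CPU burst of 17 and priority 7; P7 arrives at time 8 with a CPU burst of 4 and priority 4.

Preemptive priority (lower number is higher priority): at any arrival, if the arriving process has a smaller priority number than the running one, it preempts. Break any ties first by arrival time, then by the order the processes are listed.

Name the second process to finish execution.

P3

Timeline: | P4 0-14 | P7 14-17 | P3 17-33 | P1 33-43 | P7 43-44 | P5 44-62 | P2 62-74 | P6 74-91 |
Completion: P1=43  P2=74  P3=33  P4=14  P5=62  P6=91  P7=44
Finish order: P4 → P3 → P1 → P7 → P5 → P2 → P6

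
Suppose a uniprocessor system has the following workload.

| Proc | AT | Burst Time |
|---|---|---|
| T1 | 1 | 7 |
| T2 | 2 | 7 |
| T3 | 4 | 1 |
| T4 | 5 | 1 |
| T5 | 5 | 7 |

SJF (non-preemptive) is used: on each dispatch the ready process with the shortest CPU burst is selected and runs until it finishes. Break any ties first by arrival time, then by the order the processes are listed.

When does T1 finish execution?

8

Timeline: | idle 0-1 | T1 1-8 | T3 8-9 | T4 9-10 | T2 10-17 | T5 17-24 |
Completion: T1=8  T2=17  T3=9  T4=10  T5=24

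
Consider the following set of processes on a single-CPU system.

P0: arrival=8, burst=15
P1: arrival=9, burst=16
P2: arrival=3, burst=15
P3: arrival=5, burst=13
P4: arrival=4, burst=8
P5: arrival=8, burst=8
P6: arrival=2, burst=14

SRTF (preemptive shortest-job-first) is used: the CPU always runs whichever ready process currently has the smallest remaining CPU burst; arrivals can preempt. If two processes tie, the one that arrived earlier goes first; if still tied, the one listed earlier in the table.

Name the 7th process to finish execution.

Schedule: | idle 0-2 | P6 2-4 | P4 4-12 | P5 12-20 | P6 20-32 | P3 32-45 | P2 45-60 | P0 60-75 | P1 75-91 |
Completion: P0=75  P1=91  P2=60  P3=45  P4=12  P5=20  P6=32
Turnaround (C−A): P0=67  P1=82  P2=57  P3=40  P4=8  P5=12  P6=30
Finish order: P4 → P5 → P6 → P3 → P2 → P0 → P1

P1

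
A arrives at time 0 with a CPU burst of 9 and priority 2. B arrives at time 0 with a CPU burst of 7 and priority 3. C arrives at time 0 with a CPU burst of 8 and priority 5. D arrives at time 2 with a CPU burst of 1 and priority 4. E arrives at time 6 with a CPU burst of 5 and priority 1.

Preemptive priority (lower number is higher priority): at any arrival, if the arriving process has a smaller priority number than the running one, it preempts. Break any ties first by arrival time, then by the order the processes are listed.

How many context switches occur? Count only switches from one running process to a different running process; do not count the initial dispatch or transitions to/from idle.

Schedule: | A 0-6 | E 6-11 | A 11-14 | B 14-21 | D 21-22 | C 22-30 |
Completion: A=14  B=21  C=30  D=22  E=11

5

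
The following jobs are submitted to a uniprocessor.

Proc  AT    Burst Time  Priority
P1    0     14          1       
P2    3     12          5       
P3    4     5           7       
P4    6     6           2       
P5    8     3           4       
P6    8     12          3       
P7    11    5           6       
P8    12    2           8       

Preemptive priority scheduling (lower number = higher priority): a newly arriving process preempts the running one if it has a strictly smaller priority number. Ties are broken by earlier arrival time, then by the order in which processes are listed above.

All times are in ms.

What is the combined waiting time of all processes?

Schedule: | P1 0-14 | P4 14-20 | P6 20-32 | P5 32-35 | P2 35-47 | P7 47-52 | P3 52-57 | P8 57-59 |
Completion: P1=14  P2=47  P3=57  P4=20  P5=35  P6=32  P7=52  P8=59
Waiting = turnaround − burst: P1=0, P2=32, P3=48, P4=8, P5=24, P6=12, P7=36, P8=45
Total waiting = 0 + 32 + 48 + 8 + 24 + 12 + 36 + 45 = 205

205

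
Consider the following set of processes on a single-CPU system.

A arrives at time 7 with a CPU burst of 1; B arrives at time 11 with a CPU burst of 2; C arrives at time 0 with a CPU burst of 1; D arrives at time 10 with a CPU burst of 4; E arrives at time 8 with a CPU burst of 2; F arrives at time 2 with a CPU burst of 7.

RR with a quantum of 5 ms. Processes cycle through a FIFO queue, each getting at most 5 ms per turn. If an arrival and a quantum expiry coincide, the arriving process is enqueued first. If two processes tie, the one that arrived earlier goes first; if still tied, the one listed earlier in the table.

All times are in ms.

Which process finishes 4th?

E

Gantt: | C 0-1 | idle 1-2 | F 2-7 | A 7-8 | F 8-10 | E 10-12 | D 12-16 | B 16-18 |
Completion: A=8  B=18  C=1  D=16  E=12  F=10
Turnaround (C−A): A=1  B=7  C=1  D=6  E=4  F=8
Finish order: C → A → F → E → D → B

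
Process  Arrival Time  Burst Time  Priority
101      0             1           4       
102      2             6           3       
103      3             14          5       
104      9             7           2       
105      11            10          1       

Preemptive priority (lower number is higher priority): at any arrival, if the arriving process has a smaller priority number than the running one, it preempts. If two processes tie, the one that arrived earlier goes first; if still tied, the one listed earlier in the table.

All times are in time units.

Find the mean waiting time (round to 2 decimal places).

Schedule: | 101 0-1 | idle 1-2 | 102 2-8 | 103 8-9 | 104 9-11 | 105 11-21 | 104 21-26 | 103 26-39 |
Completion: 101=1  102=8  103=39  104=26  105=21
Turnaround (C−A): 101=1  102=6  103=36  104=17  105=10
Waiting times: 101=0, 102=0, 103=22, 104=10, 105=0
Average waiting = (0+0+22+10+0) / 5 = 32/5 = 6.40

6.40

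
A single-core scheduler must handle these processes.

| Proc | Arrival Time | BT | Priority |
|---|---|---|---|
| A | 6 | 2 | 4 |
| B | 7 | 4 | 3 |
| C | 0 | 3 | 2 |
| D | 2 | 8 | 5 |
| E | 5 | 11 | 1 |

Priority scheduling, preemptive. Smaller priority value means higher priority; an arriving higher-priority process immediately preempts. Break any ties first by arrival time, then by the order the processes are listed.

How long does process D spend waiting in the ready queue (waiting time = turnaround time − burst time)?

Timeline: | C 0-3 | D 3-5 | E 5-16 | B 16-20 | A 20-22 | D 22-28 |
Completion: A=22  B=20  C=3  D=28  E=16
Turnaround (C−A): A=16  B=13  C=3  D=26  E=11
Waiting(D) = turnaround − burst = 26 − 8 = 18

18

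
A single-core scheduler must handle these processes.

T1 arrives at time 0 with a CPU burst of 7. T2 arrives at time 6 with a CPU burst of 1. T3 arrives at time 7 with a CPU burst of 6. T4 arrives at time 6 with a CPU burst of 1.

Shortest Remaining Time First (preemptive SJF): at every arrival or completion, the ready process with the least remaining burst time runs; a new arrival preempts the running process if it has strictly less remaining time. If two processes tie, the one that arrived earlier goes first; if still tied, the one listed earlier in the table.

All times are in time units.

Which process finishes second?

Schedule: | T1 0-7 | T2 7-8 | T4 8-9 | T3 9-15 |
Completion: T1=7  T2=8  T3=15  T4=9
Finish order: T1 → T2 → T4 → T3

T2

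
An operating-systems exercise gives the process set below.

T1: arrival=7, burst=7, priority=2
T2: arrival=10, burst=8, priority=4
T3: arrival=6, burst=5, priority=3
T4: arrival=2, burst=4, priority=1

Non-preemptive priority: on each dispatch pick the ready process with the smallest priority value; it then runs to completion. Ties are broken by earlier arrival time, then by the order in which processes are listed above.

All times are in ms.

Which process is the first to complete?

Schedule: | idle 0-2 | T4 2-6 | T3 6-11 | T1 11-18 | T2 18-26 |
Completion: T1=18  T2=26  T3=11  T4=6
Turnaround (C−A): T1=11  T2=16  T3=5  T4=4
Finish order: T4 → T3 → T1 → T2

T4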